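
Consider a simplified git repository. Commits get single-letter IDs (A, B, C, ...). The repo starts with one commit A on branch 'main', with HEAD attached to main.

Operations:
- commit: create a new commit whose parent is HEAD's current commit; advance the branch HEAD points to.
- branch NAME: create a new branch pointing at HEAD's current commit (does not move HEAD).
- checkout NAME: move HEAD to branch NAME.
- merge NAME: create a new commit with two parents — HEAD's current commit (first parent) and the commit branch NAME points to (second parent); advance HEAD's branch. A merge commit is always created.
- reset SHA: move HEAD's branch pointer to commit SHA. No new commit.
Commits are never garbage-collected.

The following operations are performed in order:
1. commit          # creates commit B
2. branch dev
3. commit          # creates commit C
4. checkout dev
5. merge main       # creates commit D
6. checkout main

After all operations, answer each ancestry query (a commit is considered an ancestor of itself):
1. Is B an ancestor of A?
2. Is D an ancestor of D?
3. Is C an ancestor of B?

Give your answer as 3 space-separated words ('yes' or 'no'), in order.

Answer: no yes no

Derivation:
After op 1 (commit): HEAD=main@B [main=B]
After op 2 (branch): HEAD=main@B [dev=B main=B]
After op 3 (commit): HEAD=main@C [dev=B main=C]
After op 4 (checkout): HEAD=dev@B [dev=B main=C]
After op 5 (merge): HEAD=dev@D [dev=D main=C]
After op 6 (checkout): HEAD=main@C [dev=D main=C]
ancestors(A) = {A}; B in? no
ancestors(D) = {A,B,C,D}; D in? yes
ancestors(B) = {A,B}; C in? no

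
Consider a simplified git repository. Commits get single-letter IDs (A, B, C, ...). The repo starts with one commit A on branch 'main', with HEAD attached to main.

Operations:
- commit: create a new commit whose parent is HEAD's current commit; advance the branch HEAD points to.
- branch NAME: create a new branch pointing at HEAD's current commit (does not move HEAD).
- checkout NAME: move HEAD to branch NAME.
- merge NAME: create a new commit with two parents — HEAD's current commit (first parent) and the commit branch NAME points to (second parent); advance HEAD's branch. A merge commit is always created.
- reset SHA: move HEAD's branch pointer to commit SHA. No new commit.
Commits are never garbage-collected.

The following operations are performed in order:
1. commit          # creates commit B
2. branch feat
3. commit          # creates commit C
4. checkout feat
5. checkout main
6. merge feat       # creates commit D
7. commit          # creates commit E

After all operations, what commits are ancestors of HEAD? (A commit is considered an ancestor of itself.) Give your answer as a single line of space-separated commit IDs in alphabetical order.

Answer: A B C D E

Derivation:
After op 1 (commit): HEAD=main@B [main=B]
After op 2 (branch): HEAD=main@B [feat=B main=B]
After op 3 (commit): HEAD=main@C [feat=B main=C]
After op 4 (checkout): HEAD=feat@B [feat=B main=C]
After op 5 (checkout): HEAD=main@C [feat=B main=C]
After op 6 (merge): HEAD=main@D [feat=B main=D]
After op 7 (commit): HEAD=main@E [feat=B main=E]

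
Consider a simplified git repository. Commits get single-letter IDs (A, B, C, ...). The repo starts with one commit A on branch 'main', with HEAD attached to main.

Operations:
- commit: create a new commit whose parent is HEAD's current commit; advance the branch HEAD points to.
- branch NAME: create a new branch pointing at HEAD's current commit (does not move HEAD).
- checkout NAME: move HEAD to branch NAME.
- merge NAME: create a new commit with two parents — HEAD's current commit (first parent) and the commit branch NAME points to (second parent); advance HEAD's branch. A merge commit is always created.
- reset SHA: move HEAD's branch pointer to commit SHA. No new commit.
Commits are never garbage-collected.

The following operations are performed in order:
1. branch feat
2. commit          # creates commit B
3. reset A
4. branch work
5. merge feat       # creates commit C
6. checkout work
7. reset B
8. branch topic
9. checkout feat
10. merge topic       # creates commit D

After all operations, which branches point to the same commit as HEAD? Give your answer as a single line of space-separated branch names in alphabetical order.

Answer: feat

Derivation:
After op 1 (branch): HEAD=main@A [feat=A main=A]
After op 2 (commit): HEAD=main@B [feat=A main=B]
After op 3 (reset): HEAD=main@A [feat=A main=A]
After op 4 (branch): HEAD=main@A [feat=A main=A work=A]
After op 5 (merge): HEAD=main@C [feat=A main=C work=A]
After op 6 (checkout): HEAD=work@A [feat=A main=C work=A]
After op 7 (reset): HEAD=work@B [feat=A main=C work=B]
After op 8 (branch): HEAD=work@B [feat=A main=C topic=B work=B]
After op 9 (checkout): HEAD=feat@A [feat=A main=C topic=B work=B]
After op 10 (merge): HEAD=feat@D [feat=D main=C topic=B work=B]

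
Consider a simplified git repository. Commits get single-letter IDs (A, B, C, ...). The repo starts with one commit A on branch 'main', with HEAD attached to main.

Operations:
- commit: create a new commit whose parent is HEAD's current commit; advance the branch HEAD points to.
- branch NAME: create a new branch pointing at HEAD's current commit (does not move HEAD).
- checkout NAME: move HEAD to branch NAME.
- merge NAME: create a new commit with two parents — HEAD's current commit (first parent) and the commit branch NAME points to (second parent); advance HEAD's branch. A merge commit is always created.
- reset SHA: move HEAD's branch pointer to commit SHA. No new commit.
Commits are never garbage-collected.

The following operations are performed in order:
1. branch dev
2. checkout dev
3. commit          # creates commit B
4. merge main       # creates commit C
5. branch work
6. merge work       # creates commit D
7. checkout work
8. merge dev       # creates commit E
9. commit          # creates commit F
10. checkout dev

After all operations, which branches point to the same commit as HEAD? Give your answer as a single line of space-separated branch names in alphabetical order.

After op 1 (branch): HEAD=main@A [dev=A main=A]
After op 2 (checkout): HEAD=dev@A [dev=A main=A]
After op 3 (commit): HEAD=dev@B [dev=B main=A]
After op 4 (merge): HEAD=dev@C [dev=C main=A]
After op 5 (branch): HEAD=dev@C [dev=C main=A work=C]
After op 6 (merge): HEAD=dev@D [dev=D main=A work=C]
After op 7 (checkout): HEAD=work@C [dev=D main=A work=C]
After op 8 (merge): HEAD=work@E [dev=D main=A work=E]
After op 9 (commit): HEAD=work@F [dev=D main=A work=F]
After op 10 (checkout): HEAD=dev@D [dev=D main=A work=F]

Answer: dev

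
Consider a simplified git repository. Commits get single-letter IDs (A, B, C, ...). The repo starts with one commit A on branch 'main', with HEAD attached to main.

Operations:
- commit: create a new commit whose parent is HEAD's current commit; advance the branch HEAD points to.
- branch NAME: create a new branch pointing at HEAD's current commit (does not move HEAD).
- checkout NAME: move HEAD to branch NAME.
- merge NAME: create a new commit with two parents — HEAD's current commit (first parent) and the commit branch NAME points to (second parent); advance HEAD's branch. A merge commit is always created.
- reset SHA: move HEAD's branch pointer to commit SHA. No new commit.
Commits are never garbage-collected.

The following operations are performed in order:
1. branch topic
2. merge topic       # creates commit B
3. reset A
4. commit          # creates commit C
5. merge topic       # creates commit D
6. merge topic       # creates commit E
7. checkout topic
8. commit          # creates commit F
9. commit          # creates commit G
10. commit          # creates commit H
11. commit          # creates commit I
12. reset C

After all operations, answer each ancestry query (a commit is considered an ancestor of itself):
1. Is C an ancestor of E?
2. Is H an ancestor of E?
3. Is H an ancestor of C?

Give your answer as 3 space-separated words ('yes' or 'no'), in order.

Answer: yes no no

Derivation:
After op 1 (branch): HEAD=main@A [main=A topic=A]
After op 2 (merge): HEAD=main@B [main=B topic=A]
After op 3 (reset): HEAD=main@A [main=A topic=A]
After op 4 (commit): HEAD=main@C [main=C topic=A]
After op 5 (merge): HEAD=main@D [main=D topic=A]
After op 6 (merge): HEAD=main@E [main=E topic=A]
After op 7 (checkout): HEAD=topic@A [main=E topic=A]
After op 8 (commit): HEAD=topic@F [main=E topic=F]
After op 9 (commit): HEAD=topic@G [main=E topic=G]
After op 10 (commit): HEAD=topic@H [main=E topic=H]
After op 11 (commit): HEAD=topic@I [main=E topic=I]
After op 12 (reset): HEAD=topic@C [main=E topic=C]
ancestors(E) = {A,C,D,E}; C in? yes
ancestors(E) = {A,C,D,E}; H in? no
ancestors(C) = {A,C}; H in? no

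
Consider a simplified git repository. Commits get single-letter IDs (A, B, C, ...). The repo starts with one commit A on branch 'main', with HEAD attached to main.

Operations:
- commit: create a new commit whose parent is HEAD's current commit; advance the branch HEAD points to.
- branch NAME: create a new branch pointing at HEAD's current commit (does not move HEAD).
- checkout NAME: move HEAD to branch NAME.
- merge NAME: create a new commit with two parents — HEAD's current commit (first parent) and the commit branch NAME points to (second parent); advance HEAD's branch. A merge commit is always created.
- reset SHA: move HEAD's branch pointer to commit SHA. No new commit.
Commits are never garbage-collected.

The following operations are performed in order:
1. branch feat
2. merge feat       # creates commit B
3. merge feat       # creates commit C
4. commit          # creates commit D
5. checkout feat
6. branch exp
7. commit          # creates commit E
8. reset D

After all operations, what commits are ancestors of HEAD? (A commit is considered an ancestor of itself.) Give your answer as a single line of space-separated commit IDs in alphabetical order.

Answer: A B C D

Derivation:
After op 1 (branch): HEAD=main@A [feat=A main=A]
After op 2 (merge): HEAD=main@B [feat=A main=B]
After op 3 (merge): HEAD=main@C [feat=A main=C]
After op 4 (commit): HEAD=main@D [feat=A main=D]
After op 5 (checkout): HEAD=feat@A [feat=A main=D]
After op 6 (branch): HEAD=feat@A [exp=A feat=A main=D]
After op 7 (commit): HEAD=feat@E [exp=A feat=E main=D]
After op 8 (reset): HEAD=feat@D [exp=A feat=D main=D]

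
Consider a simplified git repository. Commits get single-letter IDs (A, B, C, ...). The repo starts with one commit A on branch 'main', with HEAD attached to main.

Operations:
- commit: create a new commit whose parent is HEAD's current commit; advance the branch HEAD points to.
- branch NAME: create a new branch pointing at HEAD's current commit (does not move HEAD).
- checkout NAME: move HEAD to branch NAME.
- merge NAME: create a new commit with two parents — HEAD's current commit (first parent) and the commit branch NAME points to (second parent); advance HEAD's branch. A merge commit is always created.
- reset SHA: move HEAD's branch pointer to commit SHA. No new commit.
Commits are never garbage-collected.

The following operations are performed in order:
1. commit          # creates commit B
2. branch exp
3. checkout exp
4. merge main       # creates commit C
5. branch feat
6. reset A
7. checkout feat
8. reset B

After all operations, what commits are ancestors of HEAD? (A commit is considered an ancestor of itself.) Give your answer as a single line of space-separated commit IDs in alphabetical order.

After op 1 (commit): HEAD=main@B [main=B]
After op 2 (branch): HEAD=main@B [exp=B main=B]
After op 3 (checkout): HEAD=exp@B [exp=B main=B]
After op 4 (merge): HEAD=exp@C [exp=C main=B]
After op 5 (branch): HEAD=exp@C [exp=C feat=C main=B]
After op 6 (reset): HEAD=exp@A [exp=A feat=C main=B]
After op 7 (checkout): HEAD=feat@C [exp=A feat=C main=B]
After op 8 (reset): HEAD=feat@B [exp=A feat=B main=B]

Answer: A B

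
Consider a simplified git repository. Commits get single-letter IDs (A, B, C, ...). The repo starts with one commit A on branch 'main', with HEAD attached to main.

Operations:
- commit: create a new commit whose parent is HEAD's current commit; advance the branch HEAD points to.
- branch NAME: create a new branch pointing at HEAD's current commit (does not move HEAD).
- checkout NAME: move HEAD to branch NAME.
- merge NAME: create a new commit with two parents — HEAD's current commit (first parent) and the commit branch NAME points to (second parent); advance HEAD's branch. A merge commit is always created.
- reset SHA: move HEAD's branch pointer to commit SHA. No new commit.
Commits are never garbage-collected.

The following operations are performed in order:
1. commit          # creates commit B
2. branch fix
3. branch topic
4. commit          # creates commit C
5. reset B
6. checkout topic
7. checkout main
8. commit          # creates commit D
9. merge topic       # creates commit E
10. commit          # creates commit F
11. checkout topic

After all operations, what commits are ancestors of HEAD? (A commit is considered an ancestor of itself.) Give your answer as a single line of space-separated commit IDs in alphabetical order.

After op 1 (commit): HEAD=main@B [main=B]
After op 2 (branch): HEAD=main@B [fix=B main=B]
After op 3 (branch): HEAD=main@B [fix=B main=B topic=B]
After op 4 (commit): HEAD=main@C [fix=B main=C topic=B]
After op 5 (reset): HEAD=main@B [fix=B main=B topic=B]
After op 6 (checkout): HEAD=topic@B [fix=B main=B topic=B]
After op 7 (checkout): HEAD=main@B [fix=B main=B topic=B]
After op 8 (commit): HEAD=main@D [fix=B main=D topic=B]
After op 9 (merge): HEAD=main@E [fix=B main=E topic=B]
After op 10 (commit): HEAD=main@F [fix=B main=F topic=B]
After op 11 (checkout): HEAD=topic@B [fix=B main=F topic=B]

Answer: A B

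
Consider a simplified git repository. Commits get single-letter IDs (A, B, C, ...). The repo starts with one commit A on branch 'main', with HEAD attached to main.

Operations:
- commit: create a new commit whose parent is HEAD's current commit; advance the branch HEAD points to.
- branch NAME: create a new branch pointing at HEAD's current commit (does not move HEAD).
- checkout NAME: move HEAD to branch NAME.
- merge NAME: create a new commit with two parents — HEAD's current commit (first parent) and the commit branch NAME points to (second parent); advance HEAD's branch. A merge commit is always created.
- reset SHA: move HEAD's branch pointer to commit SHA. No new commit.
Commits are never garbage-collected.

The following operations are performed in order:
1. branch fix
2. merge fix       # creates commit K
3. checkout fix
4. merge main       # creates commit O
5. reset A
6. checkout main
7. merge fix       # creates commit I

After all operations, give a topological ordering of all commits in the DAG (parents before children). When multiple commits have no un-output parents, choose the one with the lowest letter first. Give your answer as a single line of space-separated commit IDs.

After op 1 (branch): HEAD=main@A [fix=A main=A]
After op 2 (merge): HEAD=main@K [fix=A main=K]
After op 3 (checkout): HEAD=fix@A [fix=A main=K]
After op 4 (merge): HEAD=fix@O [fix=O main=K]
After op 5 (reset): HEAD=fix@A [fix=A main=K]
After op 6 (checkout): HEAD=main@K [fix=A main=K]
After op 7 (merge): HEAD=main@I [fix=A main=I]
commit A: parents=[]
commit I: parents=['K', 'A']
commit K: parents=['A', 'A']
commit O: parents=['A', 'K']

Answer: A K I O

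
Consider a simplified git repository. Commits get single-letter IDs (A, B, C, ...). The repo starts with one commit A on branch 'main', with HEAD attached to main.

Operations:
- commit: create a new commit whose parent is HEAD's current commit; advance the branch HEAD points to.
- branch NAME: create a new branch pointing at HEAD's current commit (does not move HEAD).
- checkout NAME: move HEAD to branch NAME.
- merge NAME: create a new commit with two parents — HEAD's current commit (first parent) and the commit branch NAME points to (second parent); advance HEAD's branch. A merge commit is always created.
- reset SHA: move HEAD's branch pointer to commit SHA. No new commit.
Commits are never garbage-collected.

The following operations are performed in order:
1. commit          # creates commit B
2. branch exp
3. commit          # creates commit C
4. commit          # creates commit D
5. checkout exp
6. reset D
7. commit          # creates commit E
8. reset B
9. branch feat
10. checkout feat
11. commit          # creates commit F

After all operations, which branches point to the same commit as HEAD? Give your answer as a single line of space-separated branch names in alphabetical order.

After op 1 (commit): HEAD=main@B [main=B]
After op 2 (branch): HEAD=main@B [exp=B main=B]
After op 3 (commit): HEAD=main@C [exp=B main=C]
After op 4 (commit): HEAD=main@D [exp=B main=D]
After op 5 (checkout): HEAD=exp@B [exp=B main=D]
After op 6 (reset): HEAD=exp@D [exp=D main=D]
After op 7 (commit): HEAD=exp@E [exp=E main=D]
After op 8 (reset): HEAD=exp@B [exp=B main=D]
After op 9 (branch): HEAD=exp@B [exp=B feat=B main=D]
After op 10 (checkout): HEAD=feat@B [exp=B feat=B main=D]
After op 11 (commit): HEAD=feat@F [exp=B feat=F main=D]

Answer: feat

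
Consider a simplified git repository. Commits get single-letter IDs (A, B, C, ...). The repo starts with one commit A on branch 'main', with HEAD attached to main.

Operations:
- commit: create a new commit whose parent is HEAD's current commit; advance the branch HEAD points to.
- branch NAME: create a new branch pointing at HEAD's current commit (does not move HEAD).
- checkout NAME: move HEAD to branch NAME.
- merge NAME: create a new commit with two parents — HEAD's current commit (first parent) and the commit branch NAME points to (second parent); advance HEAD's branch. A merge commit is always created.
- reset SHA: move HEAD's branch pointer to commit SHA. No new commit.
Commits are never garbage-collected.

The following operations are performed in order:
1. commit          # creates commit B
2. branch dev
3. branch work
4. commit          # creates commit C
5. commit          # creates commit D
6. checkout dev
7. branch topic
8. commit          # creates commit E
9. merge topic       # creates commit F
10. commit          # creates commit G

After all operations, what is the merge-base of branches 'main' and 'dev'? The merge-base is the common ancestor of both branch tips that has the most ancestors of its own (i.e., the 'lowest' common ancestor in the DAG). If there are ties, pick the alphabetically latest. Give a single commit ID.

After op 1 (commit): HEAD=main@B [main=B]
After op 2 (branch): HEAD=main@B [dev=B main=B]
After op 3 (branch): HEAD=main@B [dev=B main=B work=B]
After op 4 (commit): HEAD=main@C [dev=B main=C work=B]
After op 5 (commit): HEAD=main@D [dev=B main=D work=B]
After op 6 (checkout): HEAD=dev@B [dev=B main=D work=B]
After op 7 (branch): HEAD=dev@B [dev=B main=D topic=B work=B]
After op 8 (commit): HEAD=dev@E [dev=E main=D topic=B work=B]
After op 9 (merge): HEAD=dev@F [dev=F main=D topic=B work=B]
After op 10 (commit): HEAD=dev@G [dev=G main=D topic=B work=B]
ancestors(main=D): ['A', 'B', 'C', 'D']
ancestors(dev=G): ['A', 'B', 'E', 'F', 'G']
common: ['A', 'B']

Answer: B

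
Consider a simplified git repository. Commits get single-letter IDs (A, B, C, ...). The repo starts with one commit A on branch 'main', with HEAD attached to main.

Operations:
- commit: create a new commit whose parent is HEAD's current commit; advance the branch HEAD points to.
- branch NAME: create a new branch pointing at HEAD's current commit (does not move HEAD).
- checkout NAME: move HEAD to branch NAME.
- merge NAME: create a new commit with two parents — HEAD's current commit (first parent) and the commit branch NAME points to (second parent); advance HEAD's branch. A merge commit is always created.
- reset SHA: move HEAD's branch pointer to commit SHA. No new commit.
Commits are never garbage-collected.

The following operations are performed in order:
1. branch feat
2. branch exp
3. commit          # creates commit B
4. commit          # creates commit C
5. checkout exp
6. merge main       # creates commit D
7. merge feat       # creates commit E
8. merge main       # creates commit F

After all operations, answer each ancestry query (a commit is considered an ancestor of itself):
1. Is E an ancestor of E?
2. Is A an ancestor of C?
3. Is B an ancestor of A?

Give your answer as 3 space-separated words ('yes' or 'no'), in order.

Answer: yes yes no

Derivation:
After op 1 (branch): HEAD=main@A [feat=A main=A]
After op 2 (branch): HEAD=main@A [exp=A feat=A main=A]
After op 3 (commit): HEAD=main@B [exp=A feat=A main=B]
After op 4 (commit): HEAD=main@C [exp=A feat=A main=C]
After op 5 (checkout): HEAD=exp@A [exp=A feat=A main=C]
After op 6 (merge): HEAD=exp@D [exp=D feat=A main=C]
After op 7 (merge): HEAD=exp@E [exp=E feat=A main=C]
After op 8 (merge): HEAD=exp@F [exp=F feat=A main=C]
ancestors(E) = {A,B,C,D,E}; E in? yes
ancestors(C) = {A,B,C}; A in? yes
ancestors(A) = {A}; B in? no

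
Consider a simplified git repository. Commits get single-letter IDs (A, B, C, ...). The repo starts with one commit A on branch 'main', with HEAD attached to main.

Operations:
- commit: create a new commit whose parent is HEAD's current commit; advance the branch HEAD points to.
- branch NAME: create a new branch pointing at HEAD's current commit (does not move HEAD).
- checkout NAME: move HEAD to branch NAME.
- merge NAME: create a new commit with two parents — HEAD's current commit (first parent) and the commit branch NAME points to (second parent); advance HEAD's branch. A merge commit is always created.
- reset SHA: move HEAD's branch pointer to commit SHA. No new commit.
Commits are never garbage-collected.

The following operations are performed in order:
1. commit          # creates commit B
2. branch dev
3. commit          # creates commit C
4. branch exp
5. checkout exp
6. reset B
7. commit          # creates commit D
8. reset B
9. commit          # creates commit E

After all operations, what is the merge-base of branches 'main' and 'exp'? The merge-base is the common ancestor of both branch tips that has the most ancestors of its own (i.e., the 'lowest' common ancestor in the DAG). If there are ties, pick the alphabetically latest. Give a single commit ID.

Answer: B

Derivation:
After op 1 (commit): HEAD=main@B [main=B]
After op 2 (branch): HEAD=main@B [dev=B main=B]
After op 3 (commit): HEAD=main@C [dev=B main=C]
After op 4 (branch): HEAD=main@C [dev=B exp=C main=C]
After op 5 (checkout): HEAD=exp@C [dev=B exp=C main=C]
After op 6 (reset): HEAD=exp@B [dev=B exp=B main=C]
After op 7 (commit): HEAD=exp@D [dev=B exp=D main=C]
After op 8 (reset): HEAD=exp@B [dev=B exp=B main=C]
After op 9 (commit): HEAD=exp@E [dev=B exp=E main=C]
ancestors(main=C): ['A', 'B', 'C']
ancestors(exp=E): ['A', 'B', 'E']
common: ['A', 'B']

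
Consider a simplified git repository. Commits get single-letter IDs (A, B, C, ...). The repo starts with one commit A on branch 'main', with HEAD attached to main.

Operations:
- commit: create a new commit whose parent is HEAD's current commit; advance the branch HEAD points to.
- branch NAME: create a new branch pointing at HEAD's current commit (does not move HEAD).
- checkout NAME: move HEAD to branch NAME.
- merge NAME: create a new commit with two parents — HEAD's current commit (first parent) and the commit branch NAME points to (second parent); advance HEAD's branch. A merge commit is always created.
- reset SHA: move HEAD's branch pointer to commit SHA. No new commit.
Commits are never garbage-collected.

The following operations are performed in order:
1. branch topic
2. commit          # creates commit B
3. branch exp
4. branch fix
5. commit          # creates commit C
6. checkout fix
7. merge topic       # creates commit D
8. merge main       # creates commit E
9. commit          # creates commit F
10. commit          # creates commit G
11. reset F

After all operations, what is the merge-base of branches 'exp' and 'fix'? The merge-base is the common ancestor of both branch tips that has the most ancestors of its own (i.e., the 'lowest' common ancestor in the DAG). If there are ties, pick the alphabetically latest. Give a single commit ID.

After op 1 (branch): HEAD=main@A [main=A topic=A]
After op 2 (commit): HEAD=main@B [main=B topic=A]
After op 3 (branch): HEAD=main@B [exp=B main=B topic=A]
After op 4 (branch): HEAD=main@B [exp=B fix=B main=B topic=A]
After op 5 (commit): HEAD=main@C [exp=B fix=B main=C topic=A]
After op 6 (checkout): HEAD=fix@B [exp=B fix=B main=C topic=A]
After op 7 (merge): HEAD=fix@D [exp=B fix=D main=C topic=A]
After op 8 (merge): HEAD=fix@E [exp=B fix=E main=C topic=A]
After op 9 (commit): HEAD=fix@F [exp=B fix=F main=C topic=A]
After op 10 (commit): HEAD=fix@G [exp=B fix=G main=C topic=A]
After op 11 (reset): HEAD=fix@F [exp=B fix=F main=C topic=A]
ancestors(exp=B): ['A', 'B']
ancestors(fix=F): ['A', 'B', 'C', 'D', 'E', 'F']
common: ['A', 'B']

Answer: B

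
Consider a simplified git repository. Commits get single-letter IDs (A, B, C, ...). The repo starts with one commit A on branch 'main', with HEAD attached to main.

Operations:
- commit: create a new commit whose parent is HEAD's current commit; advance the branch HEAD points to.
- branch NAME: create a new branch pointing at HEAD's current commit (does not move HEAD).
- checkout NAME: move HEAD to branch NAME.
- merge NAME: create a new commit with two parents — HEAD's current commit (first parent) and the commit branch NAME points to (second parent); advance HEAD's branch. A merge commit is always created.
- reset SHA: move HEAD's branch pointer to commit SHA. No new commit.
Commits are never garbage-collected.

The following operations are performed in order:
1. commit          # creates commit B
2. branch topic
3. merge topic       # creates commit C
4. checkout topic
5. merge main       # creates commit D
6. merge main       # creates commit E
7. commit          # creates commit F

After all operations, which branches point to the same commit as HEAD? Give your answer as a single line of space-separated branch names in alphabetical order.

Answer: topic

Derivation:
After op 1 (commit): HEAD=main@B [main=B]
After op 2 (branch): HEAD=main@B [main=B topic=B]
After op 3 (merge): HEAD=main@C [main=C topic=B]
After op 4 (checkout): HEAD=topic@B [main=C topic=B]
After op 5 (merge): HEAD=topic@D [main=C topic=D]
After op 6 (merge): HEAD=topic@E [main=C topic=E]
After op 7 (commit): HEAD=topic@F [main=C topic=F]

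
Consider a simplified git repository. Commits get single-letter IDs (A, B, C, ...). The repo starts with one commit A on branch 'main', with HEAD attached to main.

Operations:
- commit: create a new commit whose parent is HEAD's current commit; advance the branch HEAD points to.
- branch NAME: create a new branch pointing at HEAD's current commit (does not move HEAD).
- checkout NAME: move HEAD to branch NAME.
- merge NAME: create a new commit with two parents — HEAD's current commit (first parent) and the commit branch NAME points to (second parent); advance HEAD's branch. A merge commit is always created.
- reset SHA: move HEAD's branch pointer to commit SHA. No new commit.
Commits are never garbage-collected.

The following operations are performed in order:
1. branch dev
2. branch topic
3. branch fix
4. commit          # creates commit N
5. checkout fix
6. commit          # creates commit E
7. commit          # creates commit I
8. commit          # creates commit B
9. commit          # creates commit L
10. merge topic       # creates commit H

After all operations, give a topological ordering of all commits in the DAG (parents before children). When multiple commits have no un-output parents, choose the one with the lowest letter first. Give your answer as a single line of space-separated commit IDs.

Answer: A E I B L H N

Derivation:
After op 1 (branch): HEAD=main@A [dev=A main=A]
After op 2 (branch): HEAD=main@A [dev=A main=A topic=A]
After op 3 (branch): HEAD=main@A [dev=A fix=A main=A topic=A]
After op 4 (commit): HEAD=main@N [dev=A fix=A main=N topic=A]
After op 5 (checkout): HEAD=fix@A [dev=A fix=A main=N topic=A]
After op 6 (commit): HEAD=fix@E [dev=A fix=E main=N topic=A]
After op 7 (commit): HEAD=fix@I [dev=A fix=I main=N topic=A]
After op 8 (commit): HEAD=fix@B [dev=A fix=B main=N topic=A]
After op 9 (commit): HEAD=fix@L [dev=A fix=L main=N topic=A]
After op 10 (merge): HEAD=fix@H [dev=A fix=H main=N topic=A]
commit A: parents=[]
commit B: parents=['I']
commit E: parents=['A']
commit H: parents=['L', 'A']
commit I: parents=['E']
commit L: parents=['B']
commit N: parents=['A']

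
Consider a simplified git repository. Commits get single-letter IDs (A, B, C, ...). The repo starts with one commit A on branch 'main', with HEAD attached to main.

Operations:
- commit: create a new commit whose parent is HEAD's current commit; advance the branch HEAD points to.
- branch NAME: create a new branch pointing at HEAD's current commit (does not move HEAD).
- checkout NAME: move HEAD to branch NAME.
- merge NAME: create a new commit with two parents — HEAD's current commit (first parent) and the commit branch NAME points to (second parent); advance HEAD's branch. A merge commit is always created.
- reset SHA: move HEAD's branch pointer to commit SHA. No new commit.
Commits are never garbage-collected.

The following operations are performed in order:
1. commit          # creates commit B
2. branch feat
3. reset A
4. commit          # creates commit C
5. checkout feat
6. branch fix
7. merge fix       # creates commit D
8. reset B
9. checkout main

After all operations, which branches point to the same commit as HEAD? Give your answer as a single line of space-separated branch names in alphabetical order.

Answer: main

Derivation:
After op 1 (commit): HEAD=main@B [main=B]
After op 2 (branch): HEAD=main@B [feat=B main=B]
After op 3 (reset): HEAD=main@A [feat=B main=A]
After op 4 (commit): HEAD=main@C [feat=B main=C]
After op 5 (checkout): HEAD=feat@B [feat=B main=C]
After op 6 (branch): HEAD=feat@B [feat=B fix=B main=C]
After op 7 (merge): HEAD=feat@D [feat=D fix=B main=C]
After op 8 (reset): HEAD=feat@B [feat=B fix=B main=C]
After op 9 (checkout): HEAD=main@C [feat=B fix=B main=C]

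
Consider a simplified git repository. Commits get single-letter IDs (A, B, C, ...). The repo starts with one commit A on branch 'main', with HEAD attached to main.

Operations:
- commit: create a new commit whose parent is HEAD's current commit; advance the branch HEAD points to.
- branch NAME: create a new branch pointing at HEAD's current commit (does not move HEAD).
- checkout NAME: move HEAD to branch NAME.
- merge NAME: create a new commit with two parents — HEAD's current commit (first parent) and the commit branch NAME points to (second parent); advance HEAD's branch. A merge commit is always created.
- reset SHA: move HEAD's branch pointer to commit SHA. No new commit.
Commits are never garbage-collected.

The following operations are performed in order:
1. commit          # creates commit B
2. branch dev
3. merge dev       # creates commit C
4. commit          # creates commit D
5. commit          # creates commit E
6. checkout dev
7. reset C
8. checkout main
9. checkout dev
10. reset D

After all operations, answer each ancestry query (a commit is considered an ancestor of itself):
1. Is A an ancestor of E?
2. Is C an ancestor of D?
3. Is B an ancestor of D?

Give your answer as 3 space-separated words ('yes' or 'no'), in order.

After op 1 (commit): HEAD=main@B [main=B]
After op 2 (branch): HEAD=main@B [dev=B main=B]
After op 3 (merge): HEAD=main@C [dev=B main=C]
After op 4 (commit): HEAD=main@D [dev=B main=D]
After op 5 (commit): HEAD=main@E [dev=B main=E]
After op 6 (checkout): HEAD=dev@B [dev=B main=E]
After op 7 (reset): HEAD=dev@C [dev=C main=E]
After op 8 (checkout): HEAD=main@E [dev=C main=E]
After op 9 (checkout): HEAD=dev@C [dev=C main=E]
After op 10 (reset): HEAD=dev@D [dev=D main=E]
ancestors(E) = {A,B,C,D,E}; A in? yes
ancestors(D) = {A,B,C,D}; C in? yes
ancestors(D) = {A,B,C,D}; B in? yes

Answer: yes yes yes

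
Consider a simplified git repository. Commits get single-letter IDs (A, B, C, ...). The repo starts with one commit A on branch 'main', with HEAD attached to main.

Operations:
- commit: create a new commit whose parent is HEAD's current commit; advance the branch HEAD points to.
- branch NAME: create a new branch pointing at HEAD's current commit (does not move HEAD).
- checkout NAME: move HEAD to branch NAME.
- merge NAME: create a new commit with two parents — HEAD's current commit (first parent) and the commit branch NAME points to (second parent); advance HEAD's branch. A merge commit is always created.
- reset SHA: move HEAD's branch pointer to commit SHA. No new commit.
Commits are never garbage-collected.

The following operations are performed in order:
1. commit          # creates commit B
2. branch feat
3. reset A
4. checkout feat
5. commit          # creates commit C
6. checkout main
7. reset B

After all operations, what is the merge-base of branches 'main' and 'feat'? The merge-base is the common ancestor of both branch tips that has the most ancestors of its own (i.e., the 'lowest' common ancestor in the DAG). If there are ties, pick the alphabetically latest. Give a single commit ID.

After op 1 (commit): HEAD=main@B [main=B]
After op 2 (branch): HEAD=main@B [feat=B main=B]
After op 3 (reset): HEAD=main@A [feat=B main=A]
After op 4 (checkout): HEAD=feat@B [feat=B main=A]
After op 5 (commit): HEAD=feat@C [feat=C main=A]
After op 6 (checkout): HEAD=main@A [feat=C main=A]
After op 7 (reset): HEAD=main@B [feat=C main=B]
ancestors(main=B): ['A', 'B']
ancestors(feat=C): ['A', 'B', 'C']
common: ['A', 'B']

Answer: B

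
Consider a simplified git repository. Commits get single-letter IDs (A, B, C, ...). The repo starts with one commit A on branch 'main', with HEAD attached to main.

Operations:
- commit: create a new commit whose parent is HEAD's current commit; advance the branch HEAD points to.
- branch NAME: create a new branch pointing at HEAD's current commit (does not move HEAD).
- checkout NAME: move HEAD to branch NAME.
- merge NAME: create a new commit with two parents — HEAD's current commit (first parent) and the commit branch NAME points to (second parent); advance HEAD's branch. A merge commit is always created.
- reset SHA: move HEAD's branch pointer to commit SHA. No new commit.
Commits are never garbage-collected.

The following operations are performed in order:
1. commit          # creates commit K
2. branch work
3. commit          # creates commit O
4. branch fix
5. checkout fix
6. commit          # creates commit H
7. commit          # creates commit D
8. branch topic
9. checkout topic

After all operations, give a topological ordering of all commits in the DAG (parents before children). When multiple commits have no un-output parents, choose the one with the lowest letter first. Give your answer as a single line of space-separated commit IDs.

After op 1 (commit): HEAD=main@K [main=K]
After op 2 (branch): HEAD=main@K [main=K work=K]
After op 3 (commit): HEAD=main@O [main=O work=K]
After op 4 (branch): HEAD=main@O [fix=O main=O work=K]
After op 5 (checkout): HEAD=fix@O [fix=O main=O work=K]
After op 6 (commit): HEAD=fix@H [fix=H main=O work=K]
After op 7 (commit): HEAD=fix@D [fix=D main=O work=K]
After op 8 (branch): HEAD=fix@D [fix=D main=O topic=D work=K]
After op 9 (checkout): HEAD=topic@D [fix=D main=O topic=D work=K]
commit A: parents=[]
commit D: parents=['H']
commit H: parents=['O']
commit K: parents=['A']
commit O: parents=['K']

Answer: A K O H D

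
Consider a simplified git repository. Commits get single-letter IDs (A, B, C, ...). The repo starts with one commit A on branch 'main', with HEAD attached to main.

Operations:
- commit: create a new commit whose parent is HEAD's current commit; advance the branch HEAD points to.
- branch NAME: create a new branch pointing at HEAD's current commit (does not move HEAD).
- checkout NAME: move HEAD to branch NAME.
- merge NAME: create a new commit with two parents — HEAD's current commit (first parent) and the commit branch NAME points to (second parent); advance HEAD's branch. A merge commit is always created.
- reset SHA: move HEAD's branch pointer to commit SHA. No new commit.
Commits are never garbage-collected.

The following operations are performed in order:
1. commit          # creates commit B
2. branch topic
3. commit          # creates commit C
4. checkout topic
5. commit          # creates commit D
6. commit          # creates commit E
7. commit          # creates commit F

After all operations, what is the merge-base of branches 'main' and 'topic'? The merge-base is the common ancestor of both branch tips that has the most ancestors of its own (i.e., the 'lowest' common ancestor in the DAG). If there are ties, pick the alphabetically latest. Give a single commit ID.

After op 1 (commit): HEAD=main@B [main=B]
After op 2 (branch): HEAD=main@B [main=B topic=B]
After op 3 (commit): HEAD=main@C [main=C topic=B]
After op 4 (checkout): HEAD=topic@B [main=C topic=B]
After op 5 (commit): HEAD=topic@D [main=C topic=D]
After op 6 (commit): HEAD=topic@E [main=C topic=E]
After op 7 (commit): HEAD=topic@F [main=C topic=F]
ancestors(main=C): ['A', 'B', 'C']
ancestors(topic=F): ['A', 'B', 'D', 'E', 'F']
common: ['A', 'B']

Answer: B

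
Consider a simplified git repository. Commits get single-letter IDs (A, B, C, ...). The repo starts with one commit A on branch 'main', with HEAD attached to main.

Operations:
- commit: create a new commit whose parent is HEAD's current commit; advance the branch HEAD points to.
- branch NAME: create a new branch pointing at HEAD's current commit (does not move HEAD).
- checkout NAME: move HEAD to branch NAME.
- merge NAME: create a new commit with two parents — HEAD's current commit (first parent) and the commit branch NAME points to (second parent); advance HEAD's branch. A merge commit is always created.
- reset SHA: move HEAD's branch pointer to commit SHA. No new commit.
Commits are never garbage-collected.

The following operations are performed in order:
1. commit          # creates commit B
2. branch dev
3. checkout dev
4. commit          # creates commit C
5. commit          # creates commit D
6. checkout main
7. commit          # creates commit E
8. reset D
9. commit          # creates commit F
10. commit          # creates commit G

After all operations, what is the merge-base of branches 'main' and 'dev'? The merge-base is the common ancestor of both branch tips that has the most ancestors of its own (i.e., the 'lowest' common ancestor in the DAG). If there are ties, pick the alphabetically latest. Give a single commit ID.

Answer: D

Derivation:
After op 1 (commit): HEAD=main@B [main=B]
After op 2 (branch): HEAD=main@B [dev=B main=B]
After op 3 (checkout): HEAD=dev@B [dev=B main=B]
After op 4 (commit): HEAD=dev@C [dev=C main=B]
After op 5 (commit): HEAD=dev@D [dev=D main=B]
After op 6 (checkout): HEAD=main@B [dev=D main=B]
After op 7 (commit): HEAD=main@E [dev=D main=E]
After op 8 (reset): HEAD=main@D [dev=D main=D]
After op 9 (commit): HEAD=main@F [dev=D main=F]
After op 10 (commit): HEAD=main@G [dev=D main=G]
ancestors(main=G): ['A', 'B', 'C', 'D', 'F', 'G']
ancestors(dev=D): ['A', 'B', 'C', 'D']
common: ['A', 'B', 'C', 'D']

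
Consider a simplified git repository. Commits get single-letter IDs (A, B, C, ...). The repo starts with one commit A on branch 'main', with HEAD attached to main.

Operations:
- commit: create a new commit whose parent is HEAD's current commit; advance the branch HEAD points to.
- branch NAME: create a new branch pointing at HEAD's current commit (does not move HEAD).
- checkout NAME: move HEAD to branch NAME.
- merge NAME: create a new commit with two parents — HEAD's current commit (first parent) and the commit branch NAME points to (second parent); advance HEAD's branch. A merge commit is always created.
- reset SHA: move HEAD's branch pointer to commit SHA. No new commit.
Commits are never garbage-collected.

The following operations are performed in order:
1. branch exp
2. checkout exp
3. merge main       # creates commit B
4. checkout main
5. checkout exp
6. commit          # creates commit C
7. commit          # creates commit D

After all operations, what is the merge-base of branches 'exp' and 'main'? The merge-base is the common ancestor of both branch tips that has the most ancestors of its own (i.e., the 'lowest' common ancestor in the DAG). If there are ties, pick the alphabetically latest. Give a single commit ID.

Answer: A

Derivation:
After op 1 (branch): HEAD=main@A [exp=A main=A]
After op 2 (checkout): HEAD=exp@A [exp=A main=A]
After op 3 (merge): HEAD=exp@B [exp=B main=A]
After op 4 (checkout): HEAD=main@A [exp=B main=A]
After op 5 (checkout): HEAD=exp@B [exp=B main=A]
After op 6 (commit): HEAD=exp@C [exp=C main=A]
After op 7 (commit): HEAD=exp@D [exp=D main=A]
ancestors(exp=D): ['A', 'B', 'C', 'D']
ancestors(main=A): ['A']
common: ['A']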